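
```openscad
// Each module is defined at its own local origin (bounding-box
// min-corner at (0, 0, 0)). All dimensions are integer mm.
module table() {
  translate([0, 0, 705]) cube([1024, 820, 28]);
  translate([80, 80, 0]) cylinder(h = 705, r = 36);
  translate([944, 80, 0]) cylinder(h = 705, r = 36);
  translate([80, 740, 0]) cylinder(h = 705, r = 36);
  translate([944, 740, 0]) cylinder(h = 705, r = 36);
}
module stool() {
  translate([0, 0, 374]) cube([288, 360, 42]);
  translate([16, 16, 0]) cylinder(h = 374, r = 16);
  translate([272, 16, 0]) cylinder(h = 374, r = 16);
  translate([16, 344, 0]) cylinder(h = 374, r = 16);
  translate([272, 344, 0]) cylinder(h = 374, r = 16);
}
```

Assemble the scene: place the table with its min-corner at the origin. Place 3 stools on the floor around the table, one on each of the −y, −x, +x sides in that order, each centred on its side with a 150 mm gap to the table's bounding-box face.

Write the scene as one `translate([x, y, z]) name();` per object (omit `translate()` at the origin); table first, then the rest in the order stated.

table();
translate([368, -510, 0]) stool();
translate([-438, 230, 0]) stool();
translate([1174, 230, 0]) stool();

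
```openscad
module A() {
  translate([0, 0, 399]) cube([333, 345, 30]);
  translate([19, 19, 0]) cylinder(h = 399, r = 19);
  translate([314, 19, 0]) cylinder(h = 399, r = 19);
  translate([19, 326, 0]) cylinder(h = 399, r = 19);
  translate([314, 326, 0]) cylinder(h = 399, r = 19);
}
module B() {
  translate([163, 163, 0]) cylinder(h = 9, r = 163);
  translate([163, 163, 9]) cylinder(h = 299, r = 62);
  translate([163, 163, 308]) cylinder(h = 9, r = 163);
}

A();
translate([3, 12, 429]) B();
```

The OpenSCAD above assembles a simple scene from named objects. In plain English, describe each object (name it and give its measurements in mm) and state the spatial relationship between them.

A is a simple wooden stool: a rectangular seat 333 mm (x) by 345 mm (y), 30 mm thick, top face at z = 429 mm, on four round legs, each 38 mm in diameter. The legs rest on z = 0, each leg's axis is inset half a diameter from the nearest pair of seat edges (so the leg's bounding box is flush with the corner).

B is a spool: two coaxial disc flanges of radius 163 mm and thickness 9 mm, joined by a core cylinder of radius 62 mm and height 299 mm. The lower flange rests on z = 0 and the three cylinders share a vertical axis.

The spool is on top of the stool.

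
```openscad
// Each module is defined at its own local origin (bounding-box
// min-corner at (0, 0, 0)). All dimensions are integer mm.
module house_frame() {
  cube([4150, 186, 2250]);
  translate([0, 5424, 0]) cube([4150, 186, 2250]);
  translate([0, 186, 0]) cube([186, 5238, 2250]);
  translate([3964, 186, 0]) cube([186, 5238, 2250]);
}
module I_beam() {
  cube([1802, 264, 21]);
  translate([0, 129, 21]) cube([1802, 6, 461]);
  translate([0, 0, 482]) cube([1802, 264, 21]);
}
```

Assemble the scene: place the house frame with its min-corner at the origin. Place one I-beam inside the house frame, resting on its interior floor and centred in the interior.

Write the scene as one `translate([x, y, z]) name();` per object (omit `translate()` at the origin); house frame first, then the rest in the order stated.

house_frame();
translate([1174, 2673, 0]) I_beam();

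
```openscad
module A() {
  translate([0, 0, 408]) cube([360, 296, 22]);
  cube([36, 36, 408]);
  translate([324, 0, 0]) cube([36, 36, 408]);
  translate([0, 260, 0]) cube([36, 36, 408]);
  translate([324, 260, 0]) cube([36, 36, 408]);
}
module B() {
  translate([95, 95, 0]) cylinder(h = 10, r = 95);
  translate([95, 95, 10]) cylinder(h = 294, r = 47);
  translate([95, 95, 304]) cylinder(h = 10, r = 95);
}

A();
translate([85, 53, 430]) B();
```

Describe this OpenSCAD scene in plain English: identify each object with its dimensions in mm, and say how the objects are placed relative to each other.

A is a simple wooden stool: a rectangular seat 360 mm (x) by 296 mm (y), 22 mm thick, top face at z = 430 mm, on four square legs, each 36×36 mm in cross-section. The legs rest on z = 0, each flush with a corner of the seat.

B is a spool: two coaxial disc flanges of radius 95 mm and thickness 10 mm, joined by a core cylinder of radius 47 mm and height 294 mm. The lower flange rests on z = 0 and the three cylinders share a vertical axis.

The spool is on top of the stool, centred.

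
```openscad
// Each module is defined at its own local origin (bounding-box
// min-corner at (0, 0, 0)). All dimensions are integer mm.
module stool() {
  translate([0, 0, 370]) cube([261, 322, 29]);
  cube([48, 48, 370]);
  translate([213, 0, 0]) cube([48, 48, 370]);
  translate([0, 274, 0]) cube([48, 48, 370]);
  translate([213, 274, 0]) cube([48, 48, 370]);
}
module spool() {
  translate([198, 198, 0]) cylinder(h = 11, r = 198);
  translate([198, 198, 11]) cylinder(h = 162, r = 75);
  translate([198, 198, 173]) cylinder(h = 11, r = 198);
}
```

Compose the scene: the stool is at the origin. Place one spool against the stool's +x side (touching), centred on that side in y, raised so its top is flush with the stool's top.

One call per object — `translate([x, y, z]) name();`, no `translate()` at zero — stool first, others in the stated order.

stool();
translate([261, -37, 215]) spool();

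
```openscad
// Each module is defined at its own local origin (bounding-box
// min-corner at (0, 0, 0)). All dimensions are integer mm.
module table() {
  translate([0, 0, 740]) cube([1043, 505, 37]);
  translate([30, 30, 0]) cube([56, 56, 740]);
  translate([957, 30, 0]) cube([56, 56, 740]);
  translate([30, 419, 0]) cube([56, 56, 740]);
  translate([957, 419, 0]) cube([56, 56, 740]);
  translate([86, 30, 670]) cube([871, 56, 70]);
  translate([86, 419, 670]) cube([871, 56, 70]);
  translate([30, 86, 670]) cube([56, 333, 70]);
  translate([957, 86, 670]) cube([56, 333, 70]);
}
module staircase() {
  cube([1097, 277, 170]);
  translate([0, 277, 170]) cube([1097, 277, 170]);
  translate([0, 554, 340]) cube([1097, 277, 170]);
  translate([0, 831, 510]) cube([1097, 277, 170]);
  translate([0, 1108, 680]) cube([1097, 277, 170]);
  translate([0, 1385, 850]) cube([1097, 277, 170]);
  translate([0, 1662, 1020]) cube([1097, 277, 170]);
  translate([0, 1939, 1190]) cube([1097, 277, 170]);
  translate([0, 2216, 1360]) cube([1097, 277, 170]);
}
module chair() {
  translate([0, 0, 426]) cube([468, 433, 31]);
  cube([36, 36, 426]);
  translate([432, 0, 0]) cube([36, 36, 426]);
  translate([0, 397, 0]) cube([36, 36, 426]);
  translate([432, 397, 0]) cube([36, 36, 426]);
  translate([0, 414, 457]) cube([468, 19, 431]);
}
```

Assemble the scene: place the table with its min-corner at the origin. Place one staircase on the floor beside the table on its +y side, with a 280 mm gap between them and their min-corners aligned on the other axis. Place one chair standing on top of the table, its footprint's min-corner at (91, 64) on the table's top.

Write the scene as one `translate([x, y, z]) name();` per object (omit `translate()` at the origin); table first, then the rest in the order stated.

table();
translate([0, 785, 0]) staircase();
translate([91, 64, 777]) chair();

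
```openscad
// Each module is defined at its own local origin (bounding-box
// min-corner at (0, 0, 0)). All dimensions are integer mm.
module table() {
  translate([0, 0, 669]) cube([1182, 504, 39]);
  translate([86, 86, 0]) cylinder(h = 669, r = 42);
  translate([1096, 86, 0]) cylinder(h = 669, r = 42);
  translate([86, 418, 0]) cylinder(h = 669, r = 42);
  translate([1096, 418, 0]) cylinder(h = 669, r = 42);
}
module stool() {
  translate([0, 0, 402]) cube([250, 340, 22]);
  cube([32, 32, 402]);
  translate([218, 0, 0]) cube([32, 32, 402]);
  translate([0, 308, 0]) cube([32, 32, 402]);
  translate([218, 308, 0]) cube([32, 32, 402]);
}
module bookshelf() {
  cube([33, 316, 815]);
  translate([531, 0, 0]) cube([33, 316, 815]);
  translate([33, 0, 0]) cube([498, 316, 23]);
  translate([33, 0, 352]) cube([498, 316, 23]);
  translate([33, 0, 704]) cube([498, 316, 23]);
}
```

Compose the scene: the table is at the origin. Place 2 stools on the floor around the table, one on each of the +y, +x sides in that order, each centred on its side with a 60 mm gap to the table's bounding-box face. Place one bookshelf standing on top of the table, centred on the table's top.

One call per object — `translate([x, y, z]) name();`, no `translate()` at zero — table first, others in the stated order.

table();
translate([466, 564, 0]) stool();
translate([1242, 82, 0]) stool();
translate([309, 94, 708]) bookshelf();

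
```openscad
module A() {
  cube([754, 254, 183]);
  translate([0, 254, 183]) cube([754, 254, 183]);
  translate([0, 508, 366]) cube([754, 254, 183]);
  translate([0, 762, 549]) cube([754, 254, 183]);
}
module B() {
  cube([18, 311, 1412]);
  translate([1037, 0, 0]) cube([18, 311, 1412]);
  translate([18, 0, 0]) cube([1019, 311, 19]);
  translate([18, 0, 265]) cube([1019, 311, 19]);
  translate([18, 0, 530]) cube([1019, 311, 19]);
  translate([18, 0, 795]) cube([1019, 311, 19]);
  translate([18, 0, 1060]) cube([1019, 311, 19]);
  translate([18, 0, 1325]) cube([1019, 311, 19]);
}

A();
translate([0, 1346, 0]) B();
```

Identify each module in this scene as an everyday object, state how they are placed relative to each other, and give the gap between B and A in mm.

A is a staircase. B is a bookshelf. The bookshelf is on the floor beside the staircase on its +y side. The gap between the bookshelf and the staircase is 330 mm.

The bookshelf's nearest face is 330 mm from the staircase's +y face.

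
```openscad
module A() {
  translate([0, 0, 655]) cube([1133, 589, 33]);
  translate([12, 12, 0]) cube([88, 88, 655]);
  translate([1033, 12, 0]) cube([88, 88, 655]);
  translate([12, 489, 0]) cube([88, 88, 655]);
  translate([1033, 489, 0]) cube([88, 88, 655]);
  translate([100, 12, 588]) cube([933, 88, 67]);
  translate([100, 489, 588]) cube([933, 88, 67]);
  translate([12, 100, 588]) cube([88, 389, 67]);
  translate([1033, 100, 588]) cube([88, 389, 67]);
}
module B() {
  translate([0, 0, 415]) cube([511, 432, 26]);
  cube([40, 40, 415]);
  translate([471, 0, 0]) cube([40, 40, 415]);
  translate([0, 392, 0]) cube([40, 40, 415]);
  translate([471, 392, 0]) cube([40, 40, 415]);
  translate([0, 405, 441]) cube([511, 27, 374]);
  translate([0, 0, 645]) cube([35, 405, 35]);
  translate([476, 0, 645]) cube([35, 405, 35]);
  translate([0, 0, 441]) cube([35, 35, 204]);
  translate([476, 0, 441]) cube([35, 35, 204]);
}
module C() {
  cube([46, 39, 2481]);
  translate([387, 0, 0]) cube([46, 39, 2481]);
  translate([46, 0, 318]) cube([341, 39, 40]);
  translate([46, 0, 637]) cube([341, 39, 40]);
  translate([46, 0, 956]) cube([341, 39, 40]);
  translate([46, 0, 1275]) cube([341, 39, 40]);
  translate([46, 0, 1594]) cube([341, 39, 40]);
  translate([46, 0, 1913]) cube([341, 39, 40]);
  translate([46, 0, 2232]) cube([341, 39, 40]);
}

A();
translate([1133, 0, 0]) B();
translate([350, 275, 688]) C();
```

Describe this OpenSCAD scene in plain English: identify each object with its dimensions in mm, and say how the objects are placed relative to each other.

A is a table: top 1133 mm (x) × 589 mm (y), 33 mm thick, upper face at z = 688 mm, on four 88×88 mm square legs, each inset 12 mm from the nearest pair of top edges, running from z = 0 to the bottom of the top. Four apron rails, 88 mm thick and 67 mm tall, run between adjacent legs with their top edges flush with the underside of the top and their outer faces flush with the legs' outer faces.

B is a chair: 511×432 mm seat, 26 mm thick, top at z = 441 mm, on four 40 mm square corner legs flush with the seat edges. A 27 mm thick backrest slab spans the full seat width, extending 374 mm above the seat top, its back face flush with the seat's +y edge. Two armrests of 35×35 mm section run along each side from the seat's front edge to the front of the backrest, top faces 239 mm above the seat top and outer faces flush with the seat's x-edges; a 35×35 mm post under the front of each armrest stands on the seat at the front corner.

C is a straight ladder. Two 46×39 mm vertical rails, 2481 mm tall, stand 433 mm apart (outside-to-outside) with their front faces coplanar on the −y side. 7 rungs, each 39 mm deep and 40 mm tall, span between the inner faces of the rails, front faces flush with the rails. The lowest rung's underside is at z = 318 mm and rungs are spaced 319 mm apart (underside to underside).

The chair is against the table's +x side, with their −y faces flush. The ladder is on top of the table, centred.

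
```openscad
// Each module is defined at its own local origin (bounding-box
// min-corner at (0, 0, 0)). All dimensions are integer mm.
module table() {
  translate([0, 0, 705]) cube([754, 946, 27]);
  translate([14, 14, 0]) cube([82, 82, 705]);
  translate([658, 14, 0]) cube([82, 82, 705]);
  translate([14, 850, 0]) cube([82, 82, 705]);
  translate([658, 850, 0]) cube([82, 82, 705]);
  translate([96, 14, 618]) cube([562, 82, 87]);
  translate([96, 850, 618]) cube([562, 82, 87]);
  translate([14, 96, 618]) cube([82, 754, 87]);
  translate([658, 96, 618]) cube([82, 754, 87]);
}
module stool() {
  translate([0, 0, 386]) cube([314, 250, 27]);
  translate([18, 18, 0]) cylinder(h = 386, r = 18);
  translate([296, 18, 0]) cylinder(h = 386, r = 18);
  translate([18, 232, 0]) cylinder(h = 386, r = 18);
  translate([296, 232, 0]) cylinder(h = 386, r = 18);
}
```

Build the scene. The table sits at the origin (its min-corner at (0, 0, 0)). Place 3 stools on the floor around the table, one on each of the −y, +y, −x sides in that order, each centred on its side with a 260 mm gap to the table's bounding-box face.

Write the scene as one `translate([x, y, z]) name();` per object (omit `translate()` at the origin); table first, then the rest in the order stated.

table();
translate([220, -510, 0]) stool();
translate([220, 1206, 0]) stool();
translate([-574, 348, 0]) stool();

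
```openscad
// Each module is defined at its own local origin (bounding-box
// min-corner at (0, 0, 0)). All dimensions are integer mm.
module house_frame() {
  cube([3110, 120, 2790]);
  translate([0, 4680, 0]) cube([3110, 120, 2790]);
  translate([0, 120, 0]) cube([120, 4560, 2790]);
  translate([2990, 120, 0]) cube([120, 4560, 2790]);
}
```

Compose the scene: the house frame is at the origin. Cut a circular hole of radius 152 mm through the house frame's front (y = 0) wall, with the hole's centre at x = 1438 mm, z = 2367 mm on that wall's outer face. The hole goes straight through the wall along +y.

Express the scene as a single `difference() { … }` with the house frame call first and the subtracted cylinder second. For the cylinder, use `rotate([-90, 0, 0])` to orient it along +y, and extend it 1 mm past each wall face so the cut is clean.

difference() {
  house_frame();
  translate([1438, -1, 2367]) rotate([-90, 0, 0]) cylinder(h = 122, r = 152);
}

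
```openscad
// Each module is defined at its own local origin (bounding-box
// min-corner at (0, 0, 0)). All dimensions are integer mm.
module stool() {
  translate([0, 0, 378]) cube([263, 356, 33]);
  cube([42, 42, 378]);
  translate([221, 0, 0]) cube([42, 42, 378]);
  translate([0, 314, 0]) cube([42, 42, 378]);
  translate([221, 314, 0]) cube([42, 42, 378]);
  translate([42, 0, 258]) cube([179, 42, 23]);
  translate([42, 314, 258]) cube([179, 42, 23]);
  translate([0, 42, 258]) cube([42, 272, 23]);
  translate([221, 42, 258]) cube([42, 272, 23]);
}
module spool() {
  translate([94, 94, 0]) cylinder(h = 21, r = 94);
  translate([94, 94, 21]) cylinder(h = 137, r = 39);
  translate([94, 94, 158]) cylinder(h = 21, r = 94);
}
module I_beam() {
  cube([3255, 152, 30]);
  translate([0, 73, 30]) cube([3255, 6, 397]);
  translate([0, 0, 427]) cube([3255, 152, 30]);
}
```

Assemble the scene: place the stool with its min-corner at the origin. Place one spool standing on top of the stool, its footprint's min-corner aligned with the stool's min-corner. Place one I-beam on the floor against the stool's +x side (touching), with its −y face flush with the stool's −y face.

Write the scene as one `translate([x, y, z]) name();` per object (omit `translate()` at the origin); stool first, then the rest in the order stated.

stool();
translate([0, 0, 411]) spool();
translate([263, 0, 0]) I_beam();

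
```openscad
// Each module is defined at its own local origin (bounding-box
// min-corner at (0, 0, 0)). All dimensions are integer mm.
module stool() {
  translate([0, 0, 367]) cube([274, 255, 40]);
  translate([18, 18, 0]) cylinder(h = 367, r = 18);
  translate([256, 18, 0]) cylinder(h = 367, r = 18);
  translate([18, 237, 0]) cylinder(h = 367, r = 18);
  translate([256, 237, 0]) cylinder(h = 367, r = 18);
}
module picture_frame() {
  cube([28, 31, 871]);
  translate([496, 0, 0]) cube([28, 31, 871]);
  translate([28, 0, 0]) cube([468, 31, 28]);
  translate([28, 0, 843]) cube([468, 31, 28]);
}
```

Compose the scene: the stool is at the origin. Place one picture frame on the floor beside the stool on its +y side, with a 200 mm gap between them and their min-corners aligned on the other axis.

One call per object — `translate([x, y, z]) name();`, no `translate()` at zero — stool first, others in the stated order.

stool();
translate([0, 455, 0]) picture_frame();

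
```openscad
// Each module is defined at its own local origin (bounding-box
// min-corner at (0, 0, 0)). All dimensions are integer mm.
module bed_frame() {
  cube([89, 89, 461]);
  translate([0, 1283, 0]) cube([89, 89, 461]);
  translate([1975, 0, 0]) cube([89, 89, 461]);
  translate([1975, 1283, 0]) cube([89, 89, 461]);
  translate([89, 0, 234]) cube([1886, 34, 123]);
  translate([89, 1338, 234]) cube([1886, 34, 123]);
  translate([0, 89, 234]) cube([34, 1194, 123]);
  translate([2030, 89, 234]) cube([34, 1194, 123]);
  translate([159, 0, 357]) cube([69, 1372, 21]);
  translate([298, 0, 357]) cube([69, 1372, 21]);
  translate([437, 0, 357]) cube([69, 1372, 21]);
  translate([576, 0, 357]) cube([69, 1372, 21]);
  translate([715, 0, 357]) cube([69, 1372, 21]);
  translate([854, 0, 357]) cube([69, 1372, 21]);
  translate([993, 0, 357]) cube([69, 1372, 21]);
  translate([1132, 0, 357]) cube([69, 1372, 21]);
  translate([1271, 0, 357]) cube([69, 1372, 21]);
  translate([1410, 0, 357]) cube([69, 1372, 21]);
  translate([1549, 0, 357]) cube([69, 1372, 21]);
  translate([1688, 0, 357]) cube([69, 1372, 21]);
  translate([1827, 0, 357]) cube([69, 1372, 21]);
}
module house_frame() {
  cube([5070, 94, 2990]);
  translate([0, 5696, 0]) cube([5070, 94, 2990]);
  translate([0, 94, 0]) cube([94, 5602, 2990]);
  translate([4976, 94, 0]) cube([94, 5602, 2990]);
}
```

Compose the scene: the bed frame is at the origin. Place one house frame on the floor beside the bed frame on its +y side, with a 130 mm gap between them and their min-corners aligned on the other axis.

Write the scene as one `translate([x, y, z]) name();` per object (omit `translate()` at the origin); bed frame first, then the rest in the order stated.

bed_frame();
translate([0, 1502, 0]) house_frame();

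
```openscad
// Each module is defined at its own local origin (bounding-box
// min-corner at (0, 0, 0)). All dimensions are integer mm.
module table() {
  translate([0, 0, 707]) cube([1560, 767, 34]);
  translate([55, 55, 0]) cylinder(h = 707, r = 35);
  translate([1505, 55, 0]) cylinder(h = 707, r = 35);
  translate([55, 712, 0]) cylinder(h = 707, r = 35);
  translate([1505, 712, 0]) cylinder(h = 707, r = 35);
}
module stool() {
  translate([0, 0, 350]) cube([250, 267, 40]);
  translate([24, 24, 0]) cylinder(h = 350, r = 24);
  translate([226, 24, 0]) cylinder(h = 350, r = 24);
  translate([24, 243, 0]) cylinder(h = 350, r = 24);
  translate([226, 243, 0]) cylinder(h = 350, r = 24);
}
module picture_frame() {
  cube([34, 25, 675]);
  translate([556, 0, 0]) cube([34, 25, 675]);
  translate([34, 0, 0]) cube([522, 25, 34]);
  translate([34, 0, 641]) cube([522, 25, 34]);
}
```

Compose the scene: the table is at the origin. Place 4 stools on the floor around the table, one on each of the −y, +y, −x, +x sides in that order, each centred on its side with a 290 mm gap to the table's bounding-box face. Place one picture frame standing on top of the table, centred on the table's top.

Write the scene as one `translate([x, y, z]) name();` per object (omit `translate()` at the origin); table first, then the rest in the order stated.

table();
translate([655, -557, 0]) stool();
translate([655, 1057, 0]) stool();
translate([-540, 250, 0]) stool();
translate([1850, 250, 0]) stool();
translate([485, 371, 741]) picture_frame();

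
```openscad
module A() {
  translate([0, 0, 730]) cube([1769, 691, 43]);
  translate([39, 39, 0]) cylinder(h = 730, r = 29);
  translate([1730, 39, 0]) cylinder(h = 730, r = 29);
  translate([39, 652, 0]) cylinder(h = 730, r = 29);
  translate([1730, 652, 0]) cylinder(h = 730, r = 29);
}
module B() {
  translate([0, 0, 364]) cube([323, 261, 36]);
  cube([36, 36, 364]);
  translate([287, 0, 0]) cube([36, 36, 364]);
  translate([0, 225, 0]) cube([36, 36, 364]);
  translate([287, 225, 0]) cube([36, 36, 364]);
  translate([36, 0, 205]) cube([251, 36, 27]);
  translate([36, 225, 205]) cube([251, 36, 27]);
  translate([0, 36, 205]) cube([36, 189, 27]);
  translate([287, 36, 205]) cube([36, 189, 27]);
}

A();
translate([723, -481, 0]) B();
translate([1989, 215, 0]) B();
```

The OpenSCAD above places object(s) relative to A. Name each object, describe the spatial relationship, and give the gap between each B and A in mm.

Each stool's nearest face is 220 mm from the table's bounding box.

A is a table. B is a stool. Two stools sit around the table at the −y, +x sides. The gap between each stool and the table is 220 mm.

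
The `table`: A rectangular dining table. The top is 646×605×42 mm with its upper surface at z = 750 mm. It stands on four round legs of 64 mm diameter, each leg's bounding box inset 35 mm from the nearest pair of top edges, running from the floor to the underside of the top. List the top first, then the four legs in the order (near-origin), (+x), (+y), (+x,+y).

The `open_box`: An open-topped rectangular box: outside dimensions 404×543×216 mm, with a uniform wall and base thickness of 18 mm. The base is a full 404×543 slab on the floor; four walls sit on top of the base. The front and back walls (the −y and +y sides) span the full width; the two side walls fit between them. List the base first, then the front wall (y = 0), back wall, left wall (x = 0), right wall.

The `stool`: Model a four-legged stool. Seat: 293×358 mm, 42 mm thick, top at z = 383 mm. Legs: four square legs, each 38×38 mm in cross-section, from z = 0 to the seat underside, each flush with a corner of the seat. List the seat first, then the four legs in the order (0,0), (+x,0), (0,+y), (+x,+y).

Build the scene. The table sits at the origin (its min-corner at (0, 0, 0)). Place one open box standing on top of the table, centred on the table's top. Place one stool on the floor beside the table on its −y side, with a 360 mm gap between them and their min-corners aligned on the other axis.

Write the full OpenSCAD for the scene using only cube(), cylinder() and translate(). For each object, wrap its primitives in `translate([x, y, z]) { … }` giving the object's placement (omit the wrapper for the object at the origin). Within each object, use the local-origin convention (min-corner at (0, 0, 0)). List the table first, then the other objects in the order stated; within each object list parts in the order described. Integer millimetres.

translate([0, 0, 708]) cube([646, 605, 42]);
translate([67, 67, 0]) cylinder(h = 708, r = 32);
translate([579, 67, 0]) cylinder(h = 708, r = 32);
translate([67, 538, 0]) cylinder(h = 708, r = 32);
translate([579, 538, 0]) cylinder(h = 708, r = 32);
translate([121, 31, 750]) {
  cube([404, 543, 18]);
  translate([0, 0, 18]) cube([404, 18, 198]);
  translate([0, 525, 18]) cube([404, 18, 198]);
  translate([0, 18, 18]) cube([18, 507, 198]);
  translate([386, 18, 18]) cube([18, 507, 198]);
}
translate([0, -718, 0]) {
  translate([0, 0, 341]) cube([293, 358, 42]);
  cube([38, 38, 341]);
  translate([255, 0, 0]) cube([38, 38, 341]);
  translate([0, 320, 0]) cube([38, 38, 341]);
  translate([255, 320, 0]) cube([38, 38, 341]);
}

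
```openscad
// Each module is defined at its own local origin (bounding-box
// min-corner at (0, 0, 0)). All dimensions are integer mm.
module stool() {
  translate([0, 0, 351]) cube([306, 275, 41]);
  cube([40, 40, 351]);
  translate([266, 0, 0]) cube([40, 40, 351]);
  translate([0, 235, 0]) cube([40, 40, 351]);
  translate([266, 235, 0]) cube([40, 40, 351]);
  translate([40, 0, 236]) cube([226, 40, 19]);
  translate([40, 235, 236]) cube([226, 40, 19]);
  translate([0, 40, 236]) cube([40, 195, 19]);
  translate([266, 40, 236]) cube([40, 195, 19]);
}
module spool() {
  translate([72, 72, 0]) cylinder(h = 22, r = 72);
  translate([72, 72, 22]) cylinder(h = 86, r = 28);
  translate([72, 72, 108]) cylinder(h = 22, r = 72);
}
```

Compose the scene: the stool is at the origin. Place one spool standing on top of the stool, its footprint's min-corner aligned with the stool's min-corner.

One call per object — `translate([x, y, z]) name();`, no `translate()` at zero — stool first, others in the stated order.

stool();
translate([0, 0, 392]) spool();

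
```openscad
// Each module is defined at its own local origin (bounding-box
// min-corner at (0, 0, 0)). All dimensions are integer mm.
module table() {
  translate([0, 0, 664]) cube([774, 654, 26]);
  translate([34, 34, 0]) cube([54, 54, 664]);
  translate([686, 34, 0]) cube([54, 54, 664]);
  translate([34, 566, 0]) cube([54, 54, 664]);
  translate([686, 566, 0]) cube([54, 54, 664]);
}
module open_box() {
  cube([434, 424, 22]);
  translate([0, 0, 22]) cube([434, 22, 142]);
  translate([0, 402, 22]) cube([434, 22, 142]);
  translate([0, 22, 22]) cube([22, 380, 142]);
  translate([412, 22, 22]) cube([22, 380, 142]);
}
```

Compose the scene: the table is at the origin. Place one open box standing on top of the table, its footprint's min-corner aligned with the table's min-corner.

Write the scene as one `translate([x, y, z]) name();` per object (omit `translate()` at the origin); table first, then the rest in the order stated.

table();
translate([0, 0, 690]) open_box();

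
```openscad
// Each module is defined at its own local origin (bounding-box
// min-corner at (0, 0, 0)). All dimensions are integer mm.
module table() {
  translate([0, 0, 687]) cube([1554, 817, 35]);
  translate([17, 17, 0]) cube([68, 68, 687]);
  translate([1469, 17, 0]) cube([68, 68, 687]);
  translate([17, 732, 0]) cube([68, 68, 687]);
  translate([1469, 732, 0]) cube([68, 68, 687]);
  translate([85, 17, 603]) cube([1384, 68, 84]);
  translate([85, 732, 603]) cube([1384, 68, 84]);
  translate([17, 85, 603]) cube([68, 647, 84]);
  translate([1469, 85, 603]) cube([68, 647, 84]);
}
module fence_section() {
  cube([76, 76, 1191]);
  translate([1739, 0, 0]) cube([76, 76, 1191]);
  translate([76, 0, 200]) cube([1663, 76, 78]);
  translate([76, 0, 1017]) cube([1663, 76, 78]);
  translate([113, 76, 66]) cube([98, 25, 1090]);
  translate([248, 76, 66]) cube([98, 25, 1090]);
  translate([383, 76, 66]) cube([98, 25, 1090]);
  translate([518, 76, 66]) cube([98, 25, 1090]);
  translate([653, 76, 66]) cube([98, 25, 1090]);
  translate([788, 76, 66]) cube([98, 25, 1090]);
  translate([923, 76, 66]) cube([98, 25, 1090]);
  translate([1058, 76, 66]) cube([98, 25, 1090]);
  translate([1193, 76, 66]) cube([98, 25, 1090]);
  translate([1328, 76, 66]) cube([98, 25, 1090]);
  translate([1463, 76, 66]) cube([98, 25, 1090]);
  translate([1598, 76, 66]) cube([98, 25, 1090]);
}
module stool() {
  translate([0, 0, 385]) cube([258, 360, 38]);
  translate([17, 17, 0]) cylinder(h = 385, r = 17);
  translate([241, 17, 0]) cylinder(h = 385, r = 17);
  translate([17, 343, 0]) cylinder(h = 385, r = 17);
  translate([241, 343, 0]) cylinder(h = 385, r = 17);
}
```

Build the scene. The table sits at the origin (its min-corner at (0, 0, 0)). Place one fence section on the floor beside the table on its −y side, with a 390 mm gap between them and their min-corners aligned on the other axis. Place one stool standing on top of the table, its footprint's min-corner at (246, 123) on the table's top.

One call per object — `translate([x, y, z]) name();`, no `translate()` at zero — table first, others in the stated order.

table();
translate([0, -491, 0]) fence_section();
translate([246, 123, 722]) stool();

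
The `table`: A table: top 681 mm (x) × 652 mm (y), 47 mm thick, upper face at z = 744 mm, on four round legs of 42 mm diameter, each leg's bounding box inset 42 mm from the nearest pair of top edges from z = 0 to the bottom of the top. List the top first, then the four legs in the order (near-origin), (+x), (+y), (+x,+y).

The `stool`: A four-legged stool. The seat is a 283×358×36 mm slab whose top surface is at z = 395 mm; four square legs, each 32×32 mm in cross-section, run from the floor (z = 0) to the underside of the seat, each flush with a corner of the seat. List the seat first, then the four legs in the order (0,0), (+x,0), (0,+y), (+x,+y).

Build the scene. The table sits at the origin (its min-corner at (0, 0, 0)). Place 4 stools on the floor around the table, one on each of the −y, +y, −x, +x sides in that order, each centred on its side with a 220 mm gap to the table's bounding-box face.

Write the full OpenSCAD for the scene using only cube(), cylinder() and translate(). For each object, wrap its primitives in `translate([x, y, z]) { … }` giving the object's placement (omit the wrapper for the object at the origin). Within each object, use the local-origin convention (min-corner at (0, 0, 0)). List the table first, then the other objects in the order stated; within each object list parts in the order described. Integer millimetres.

translate([0, 0, 697]) cube([681, 652, 47]);
translate([63, 63, 0]) cylinder(h = 697, r = 21);
translate([618, 63, 0]) cylinder(h = 697, r = 21);
translate([63, 589, 0]) cylinder(h = 697, r = 21);
translate([618, 589, 0]) cylinder(h = 697, r = 21);
translate([199, -578, 0]) {
  translate([0, 0, 359]) cube([283, 358, 36]);
  cube([32, 32, 359]);
  translate([251, 0, 0]) cube([32, 32, 359]);
  translate([0, 326, 0]) cube([32, 32, 359]);
  translate([251, 326, 0]) cube([32, 32, 359]);
}
translate([199, 872, 0]) {
  translate([0, 0, 359]) cube([283, 358, 36]);
  cube([32, 32, 359]);
  translate([251, 0, 0]) cube([32, 32, 359]);
  translate([0, 326, 0]) cube([32, 32, 359]);
  translate([251, 326, 0]) cube([32, 32, 359]);
}
translate([-503, 147, 0]) {
  translate([0, 0, 359]) cube([283, 358, 36]);
  cube([32, 32, 359]);
  translate([251, 0, 0]) cube([32, 32, 359]);
  translate([0, 326, 0]) cube([32, 32, 359]);
  translate([251, 326, 0]) cube([32, 32, 359]);
}
translate([901, 147, 0]) {
  translate([0, 0, 359]) cube([283, 358, 36]);
  cube([32, 32, 359]);
  translate([251, 0, 0]) cube([32, 32, 359]);
  translate([0, 326, 0]) cube([32, 32, 359]);
  translate([251, 326, 0]) cube([32, 32, 359]);
}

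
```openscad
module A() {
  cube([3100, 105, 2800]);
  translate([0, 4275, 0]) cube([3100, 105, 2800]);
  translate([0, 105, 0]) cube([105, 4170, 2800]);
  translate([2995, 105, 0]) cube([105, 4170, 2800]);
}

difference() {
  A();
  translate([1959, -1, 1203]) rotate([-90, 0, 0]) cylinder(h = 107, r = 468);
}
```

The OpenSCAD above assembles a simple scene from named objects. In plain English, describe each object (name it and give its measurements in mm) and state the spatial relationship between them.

A is a box-shaped house frame (walls only): outside footprint 3100×4380 mm, wall height 2800 mm, wall thickness 105 mm. The two y-facing walls run the full x-width; the two x-facing walls fit between the inner faces of the y-facing walls.

The house frame has a circular hole of radius 468 mm through its front wall, centred at (x = 1959, z = 1203).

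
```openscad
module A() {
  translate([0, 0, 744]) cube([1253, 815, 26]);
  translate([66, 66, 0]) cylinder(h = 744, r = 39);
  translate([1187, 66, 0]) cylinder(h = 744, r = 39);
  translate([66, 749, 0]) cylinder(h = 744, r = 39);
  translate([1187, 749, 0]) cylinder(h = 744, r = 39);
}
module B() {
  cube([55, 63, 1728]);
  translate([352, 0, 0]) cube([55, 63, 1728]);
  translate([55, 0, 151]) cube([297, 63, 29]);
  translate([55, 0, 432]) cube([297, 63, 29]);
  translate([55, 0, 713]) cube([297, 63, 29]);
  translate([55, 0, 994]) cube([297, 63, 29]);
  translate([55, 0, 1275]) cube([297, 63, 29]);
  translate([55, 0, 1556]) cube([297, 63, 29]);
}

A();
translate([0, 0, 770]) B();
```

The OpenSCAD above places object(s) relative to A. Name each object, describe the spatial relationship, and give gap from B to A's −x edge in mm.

A is a table. B is a ladder. The ladder is on top of the table. The gap from the ladder to the table's −x edge is 0 mm.

The ladder's min-x is at 0; the table's min-x is 0; gap = 0 mm.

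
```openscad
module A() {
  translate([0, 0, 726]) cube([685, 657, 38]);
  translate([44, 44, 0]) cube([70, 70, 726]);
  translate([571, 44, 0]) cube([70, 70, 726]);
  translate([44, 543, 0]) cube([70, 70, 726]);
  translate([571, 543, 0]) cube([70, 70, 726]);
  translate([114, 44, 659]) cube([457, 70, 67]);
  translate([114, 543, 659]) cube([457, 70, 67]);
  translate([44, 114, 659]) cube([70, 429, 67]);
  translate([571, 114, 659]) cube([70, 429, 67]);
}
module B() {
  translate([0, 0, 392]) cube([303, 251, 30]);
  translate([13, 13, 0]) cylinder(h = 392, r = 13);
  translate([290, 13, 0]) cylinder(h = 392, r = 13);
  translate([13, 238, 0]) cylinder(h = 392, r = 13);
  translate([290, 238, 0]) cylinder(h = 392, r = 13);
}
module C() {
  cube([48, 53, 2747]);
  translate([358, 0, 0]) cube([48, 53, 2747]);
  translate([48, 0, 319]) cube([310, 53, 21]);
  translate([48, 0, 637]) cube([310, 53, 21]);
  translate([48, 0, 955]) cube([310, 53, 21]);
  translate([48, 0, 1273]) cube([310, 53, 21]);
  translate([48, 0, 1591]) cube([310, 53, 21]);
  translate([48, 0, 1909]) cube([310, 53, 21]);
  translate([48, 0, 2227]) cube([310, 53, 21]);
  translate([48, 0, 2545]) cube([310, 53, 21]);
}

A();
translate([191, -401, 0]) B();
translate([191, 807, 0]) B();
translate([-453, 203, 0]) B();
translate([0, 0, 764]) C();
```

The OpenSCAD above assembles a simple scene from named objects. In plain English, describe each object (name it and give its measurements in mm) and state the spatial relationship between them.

A is a table with a 685×657 mm rectangular top, 38 mm thick, top surface at z = 764 mm, supported by four 70×70 mm square legs, each inset 44 mm from the nearest pair of top edges, running from the floor. Four apron rails, 70 mm thick and 67 mm tall, run between adjacent legs with their top edges flush with the underside of the top and their outer faces flush with the legs' outer faces.

B is a four-legged stool. The seat is 303×251 mm, 30 mm thick, top at z = 422 mm. It stands on four round legs, each 26 mm in diameter, from z = 0 to the seat underside, each leg's axis is inset half a diameter from the nearest pair of seat edges (so the leg's bounding box is flush with the corner).

C is a wooden ladder with two side rails of 48×53 mm section and 2747 mm height, set 406 mm apart overall. Between them run 8 rectangular rungs (53 mm deep, 21 mm thick), front faces flush with the rails' −y face. The bottom of the first rung is 319 mm above the floor and each subsequent rung is 318 mm higher than the one below.

Three stools sit around the table at the −y, +y, −x sides. The ladder is on top of the table.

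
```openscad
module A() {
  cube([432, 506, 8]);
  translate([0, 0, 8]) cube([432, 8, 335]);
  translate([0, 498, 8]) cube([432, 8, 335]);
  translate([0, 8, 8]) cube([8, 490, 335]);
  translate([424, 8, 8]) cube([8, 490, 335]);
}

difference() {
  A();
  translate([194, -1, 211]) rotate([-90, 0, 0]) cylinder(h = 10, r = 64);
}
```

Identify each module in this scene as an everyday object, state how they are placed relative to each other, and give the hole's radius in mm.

A is an open box. The open box has a circular hole through its front wall. The hole's radius is 64 mm.

The subtracted cylinder has r = 64 mm.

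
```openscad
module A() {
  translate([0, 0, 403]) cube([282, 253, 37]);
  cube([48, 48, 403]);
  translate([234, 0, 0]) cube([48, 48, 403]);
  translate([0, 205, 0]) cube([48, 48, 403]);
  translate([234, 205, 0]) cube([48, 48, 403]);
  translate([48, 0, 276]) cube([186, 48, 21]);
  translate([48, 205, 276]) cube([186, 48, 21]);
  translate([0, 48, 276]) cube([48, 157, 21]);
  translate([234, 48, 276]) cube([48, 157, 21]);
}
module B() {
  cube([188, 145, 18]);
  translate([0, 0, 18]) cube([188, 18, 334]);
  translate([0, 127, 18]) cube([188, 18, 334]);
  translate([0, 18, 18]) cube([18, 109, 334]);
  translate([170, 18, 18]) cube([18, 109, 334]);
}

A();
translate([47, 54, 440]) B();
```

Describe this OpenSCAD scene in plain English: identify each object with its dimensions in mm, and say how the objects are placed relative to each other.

A is a four-legged stool. The seat is a 282×253×37 mm slab whose top surface is at z = 440 mm; four square legs, each 48×48 mm in cross-section, run from the floor (z = 0) to the underside of the seat, each flush with a corner of the seat. Four stretchers, 48 mm wide and 21 mm tall, connect adjacent legs with their undersides at z = 276 mm, each running between the inner faces of the legs it joins and aligned with the legs' outer faces on the other axis.

B is an open storage box with external size 188×145×352 mm and wall thickness 18 mm (the base is also 18 mm thick). The base covers the whole footprint; the four walls stand on the base, with the y-facing walls full-width and the x-facing walls fitting between their inner faces.

The open box is on top of the stool, centred.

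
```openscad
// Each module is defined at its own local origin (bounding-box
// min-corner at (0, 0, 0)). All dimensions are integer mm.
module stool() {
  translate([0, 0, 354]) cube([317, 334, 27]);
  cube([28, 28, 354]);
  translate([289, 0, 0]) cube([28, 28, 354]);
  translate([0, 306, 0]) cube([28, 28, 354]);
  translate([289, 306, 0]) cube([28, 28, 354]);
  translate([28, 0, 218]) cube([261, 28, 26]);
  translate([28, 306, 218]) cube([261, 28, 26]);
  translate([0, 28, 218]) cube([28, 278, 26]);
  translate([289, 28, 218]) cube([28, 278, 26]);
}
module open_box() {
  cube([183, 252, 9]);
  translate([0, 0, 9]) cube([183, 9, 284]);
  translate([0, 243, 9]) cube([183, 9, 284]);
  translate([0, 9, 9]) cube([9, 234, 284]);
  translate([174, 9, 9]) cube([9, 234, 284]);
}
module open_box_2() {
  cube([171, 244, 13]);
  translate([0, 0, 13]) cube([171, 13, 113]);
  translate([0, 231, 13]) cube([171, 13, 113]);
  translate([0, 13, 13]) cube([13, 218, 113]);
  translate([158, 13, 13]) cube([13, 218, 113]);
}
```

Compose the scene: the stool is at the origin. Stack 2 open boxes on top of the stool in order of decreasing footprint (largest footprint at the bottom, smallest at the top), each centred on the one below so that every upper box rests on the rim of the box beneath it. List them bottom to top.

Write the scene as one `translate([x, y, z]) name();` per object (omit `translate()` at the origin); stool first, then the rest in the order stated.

stool();
translate([67, 41, 381]) open_box();
translate([73, 45, 674]) open_box_2();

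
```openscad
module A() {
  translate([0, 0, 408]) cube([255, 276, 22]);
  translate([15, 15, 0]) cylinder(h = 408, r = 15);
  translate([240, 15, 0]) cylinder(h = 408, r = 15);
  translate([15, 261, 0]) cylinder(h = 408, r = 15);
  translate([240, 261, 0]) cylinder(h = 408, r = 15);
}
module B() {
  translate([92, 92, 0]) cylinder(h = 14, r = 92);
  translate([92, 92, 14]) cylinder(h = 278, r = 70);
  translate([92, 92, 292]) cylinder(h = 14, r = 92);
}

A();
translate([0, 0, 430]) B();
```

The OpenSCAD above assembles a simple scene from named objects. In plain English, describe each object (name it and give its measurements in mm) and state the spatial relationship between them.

A is a four-legged stool. The seat is 255×276 mm, 22 mm thick, top at z = 430 mm. It stands on four round legs, each 30 mm in diameter, from z = 0 to the seat underside, each leg's axis is inset half a diameter from the nearest pair of seat edges (so the leg's bounding box is flush with the corner).

B is a spool: two coaxial disc flanges of radius 92 mm and thickness 14 mm, joined by a core cylinder of radius 70 mm and height 278 mm. The lower flange rests on z = 0 and the three cylinders share a vertical axis.

The spool is on top of the stool.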